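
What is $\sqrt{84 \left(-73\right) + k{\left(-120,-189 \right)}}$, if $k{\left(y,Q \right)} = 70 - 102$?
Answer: $2 i \sqrt{1541} \approx 78.511 i$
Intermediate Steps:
$k{\left(y,Q \right)} = -32$
$\sqrt{84 \left(-73\right) + k{\left(-120,-189 \right)}} = \sqrt{84 \left(-73\right) - 32} = \sqrt{-6132 - 32} = \sqrt{-6164} = 2 i \sqrt{1541}$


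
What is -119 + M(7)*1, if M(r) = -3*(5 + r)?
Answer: -155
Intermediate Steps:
M(r) = -15 - 3*r
-119 + M(7)*1 = -119 + (-15 - 3*7)*1 = -119 + (-15 - 21)*1 = -119 - 36*1 = -119 - 36 = -155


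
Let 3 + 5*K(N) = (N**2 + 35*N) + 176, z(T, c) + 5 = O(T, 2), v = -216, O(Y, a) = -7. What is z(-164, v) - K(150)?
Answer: -27983/5 ≈ -5596.6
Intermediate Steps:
z(T, c) = -12 (z(T, c) = -5 - 7 = -12)
K(N) = 173/5 + 7*N + N**2/5 (K(N) = -3/5 + ((N**2 + 35*N) + 176)/5 = -3/5 + (176 + N**2 + 35*N)/5 = -3/5 + (176/5 + 7*N + N**2/5) = 173/5 + 7*N + N**2/5)
z(-164, v) - K(150) = -12 - (173/5 + 7*150 + (1/5)*150**2) = -12 - (173/5 + 1050 + (1/5)*22500) = -12 - (173/5 + 1050 + 4500) = -12 - 1*27923/5 = -12 - 27923/5 = -27983/5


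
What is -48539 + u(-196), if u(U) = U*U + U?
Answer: -10319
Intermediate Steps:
u(U) = U + U² (u(U) = U² + U = U + U²)
-48539 + u(-196) = -48539 - 196*(1 - 196) = -48539 - 196*(-195) = -48539 + 38220 = -10319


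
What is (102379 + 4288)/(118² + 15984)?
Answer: 106667/29908 ≈ 3.5665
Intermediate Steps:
(102379 + 4288)/(118² + 15984) = 106667/(13924 + 15984) = 106667/29908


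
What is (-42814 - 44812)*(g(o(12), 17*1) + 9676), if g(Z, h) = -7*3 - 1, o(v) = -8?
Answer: -845941404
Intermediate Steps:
g(Z, h) = -22 (g(Z, h) = -21 - 1 = -22)
(-42814 - 44812)*(g(o(12), 17*1) + 9676) = (-42814 - 44812)*(-22 + 9676) = -87626*9654 = -845941404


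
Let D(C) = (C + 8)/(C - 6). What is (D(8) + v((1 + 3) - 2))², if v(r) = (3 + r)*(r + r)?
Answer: 784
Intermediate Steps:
v(r) = 2*r*(3 + r) (v(r) = (3 + r)*(2*r) = 2*r*(3 + r))
D(C) = (8 + C)/(-6 + C)
(D(8) + v((1 + 3) - 2))² = ((8 + 8)/(-6 + 8) + 2*((1 + 3) - 2)*(3 + ((1 + 3) - 2)))² = (16/2 + 2*(4 - 2)*(3 + (4 - 2)))² = ((½)*16 + 2*2*(3 + 2))² = (8 + 2*2*5)² = (8 + 20)² = 28² = 784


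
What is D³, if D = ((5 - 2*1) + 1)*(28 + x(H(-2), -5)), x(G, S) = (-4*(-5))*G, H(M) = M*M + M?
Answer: 20123648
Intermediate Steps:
H(M) = M + M² (H(M) = M² + M = M + M²)
x(G, S) = 20*G
D = 272 (D = ((5 - 2*1) + 1)*(28 + 20*(-2*(1 - 2))) = ((5 - 2) + 1)*(28 + 20*(-2*(-1))) = (3 + 1)*(28 + 20*2) = 4*(28 + 40) = 4*68 = 272)
D³ = 272³ = 20123648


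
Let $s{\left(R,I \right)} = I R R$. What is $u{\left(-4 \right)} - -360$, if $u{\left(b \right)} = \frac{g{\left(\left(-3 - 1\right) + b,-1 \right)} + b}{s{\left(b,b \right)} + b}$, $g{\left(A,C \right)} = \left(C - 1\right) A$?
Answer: $\frac{6117}{17} \approx 359.82$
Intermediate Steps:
$s{\left(R,I \right)} = I R^{2}$
$g{\left(A,C \right)} = A \left(-1 + C\right)$ ($g{\left(A,C \right)} = \left(-1 + C\right) A = A \left(-1 + C\right)$)
$u{\left(b \right)} = \frac{8 - b}{b + b^{3}}$ ($u{\left(b \right)} = \frac{\left(\left(-3 - 1\right) + b\right) \left(-1 - 1\right) + b}{b b^{2} + b} = \frac{\left(-4 + b\right) \left(-2\right) + b}{b^{3} + b} = \frac{\left(8 - 2 b\right) + b}{b + b^{3}} = \frac{8 - b}{b + b^{3}}$)
$u{\left(-4 \right)} - -360 = \frac{8 - -4}{-4 + \left(-4\right)^{3}} - -360 = \frac{8 + 4}{-4 - 64} + 360 = \frac{1}{-68} \cdot 12 + 360 = \left(- \frac{1}{68}\right) 12 + 360 = - \frac{3}{17} + 360 = \frac{6117}{17}$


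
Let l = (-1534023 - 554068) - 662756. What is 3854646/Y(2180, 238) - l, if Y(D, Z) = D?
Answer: 3000350553/1090 ≈ 2.7526e+6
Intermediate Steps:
l = -2750847 (l = -2088091 - 662756 = -2750847)
3854646/Y(2180, 238) - l = 3854646/2180 - 1*(-2750847) = 3854646*(1/2180) + 2750847 = 1927323/1090 + 2750847 = 3000350553/1090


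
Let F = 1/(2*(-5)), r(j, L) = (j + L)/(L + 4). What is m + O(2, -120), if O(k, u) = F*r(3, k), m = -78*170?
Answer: -159121/12 ≈ -13260.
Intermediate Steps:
m = -13260
r(j, L) = (L + j)/(4 + L)
F = -⅒ (F = 1/(-10) = -⅒ ≈ -0.10000)
O(k, u) = -(3 + k)/(10*(4 + k)) (O(k, u) = -(k + 3)/(10*(4 + k)) = -(3 + k)/(10*(4 + k)))
m + O(2, -120) = -13260 + (-3 - 1*2)/(10*(4 + 2)) = -13260 + (⅒)*(-3 - 2)/6 = -13260 + (⅒)*(⅙)*(-5) = -13260 - 1/12 = -159121/12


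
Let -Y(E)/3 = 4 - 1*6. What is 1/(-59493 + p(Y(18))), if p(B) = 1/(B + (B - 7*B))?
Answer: -30/1784791 ≈ -1.6809e-5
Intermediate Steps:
Y(E) = 6 (Y(E) = -3*(4 - 1*6) = -3*(4 - 6) = -3*(-2) = 6)
p(B) = -1/(5*B) (p(B) = 1/(B - 6*B) = 1/(-5*B) = -1/(5*B))
1/(-59493 + p(Y(18))) = 1/(-59493 - ⅕/6) = 1/(-59493 - ⅕*⅙) = 1/(-59493 - 1/30) = 1/(-1784791/30) = -30/1784791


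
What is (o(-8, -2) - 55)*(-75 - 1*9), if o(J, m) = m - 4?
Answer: 5124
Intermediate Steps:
o(J, m) = -4 + m
(o(-8, -2) - 55)*(-75 - 1*9) = ((-4 - 2) - 55)*(-75 - 1*9) = (-6 - 55)*(-75 - 9) = -61*(-84) = 5124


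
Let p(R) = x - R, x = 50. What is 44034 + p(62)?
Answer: 44022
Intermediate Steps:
p(R) = 50 - R
44034 + p(62) = 44034 + (50 - 1*62) = 44034 + (50 - 62) = 44034 - 12 = 44022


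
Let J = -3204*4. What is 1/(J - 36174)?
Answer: -1/48990 ≈ -2.0412e-5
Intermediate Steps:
J = -12816
1/(J - 36174) = 1/(-12816 - 36174) = 1/(-48990) = -1/48990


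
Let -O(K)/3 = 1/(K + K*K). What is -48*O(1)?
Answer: 72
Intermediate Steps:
O(K) = -3/(K + K**2) (O(K) = -3/(K + K*K) = -3/(K + K**2))
-48*O(1) = -(-144)/(1*(1 + 1)) = -(-144)/2 = -48*(-3/2) = 72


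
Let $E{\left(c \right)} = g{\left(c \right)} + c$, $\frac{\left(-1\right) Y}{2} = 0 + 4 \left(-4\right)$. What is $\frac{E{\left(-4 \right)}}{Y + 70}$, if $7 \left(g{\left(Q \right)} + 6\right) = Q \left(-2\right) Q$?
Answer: $- \frac{1}{7} \approx -0.14286$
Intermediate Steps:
$g{\left(Q \right)} = -6 - \frac{2 Q^{2}}{7}$ ($g{\left(Q \right)} = -6 + \frac{Q \left(-2\right) Q}{7} = -6 + \frac{- 2 Q Q}{7} = -6 + \frac{\left(-2\right) Q^{2}}{7} = -6 - \frac{2 Q^{2}}{7}$)
$Y = 32$ ($Y = - 2 \left(0 + 4 \left(-4\right)\right) = - 2 \left(0 - 16\right) = \left(-2\right) \left(-16\right) = 32$)
$E{\left(c \right)} = -6 + c - \frac{2 c^{2}}{7}$ ($E{\left(c \right)} = \left(-6 - \frac{2 c^{2}}{7}\right) + c = -6 + c - \frac{2 c^{2}}{7}$)
$\frac{E{\left(-4 \right)}}{Y + 70} = \frac{-6 - 4 - \frac{2 \left(-4\right)^{2}}{7}}{32 + 70} = \frac{-6 - 4 - \frac{32}{7}}{102} = \frac{1}{102} \left(- \frac{102}{7}\right) = - \frac{1}{7}$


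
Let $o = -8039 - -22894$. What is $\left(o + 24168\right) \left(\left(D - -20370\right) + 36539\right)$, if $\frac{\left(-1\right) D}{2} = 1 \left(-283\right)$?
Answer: $2242846925$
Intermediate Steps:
$D = 566$ ($D = - 2 \cdot 1 \left(-283\right) = \left(-2\right) \left(-283\right) = 566$)
$o = 14855$ ($o = -8039 + 22894 = 14855$)
$\left(o + 24168\right) \left(\left(D - -20370\right) + 36539\right) = \left(14855 + 24168\right) \left(\left(566 - -20370\right) + 36539\right) = 39023 \left(\left(566 + 20370\right) + 36539\right) = 39023 \left(20936 + 36539\right) = 39023 \cdot 57475 = 2242846925$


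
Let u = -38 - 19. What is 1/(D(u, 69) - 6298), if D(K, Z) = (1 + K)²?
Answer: -1/3162 ≈ -0.00031626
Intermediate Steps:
u = -57
1/(D(u, 69) - 6298) = 1/((1 - 57)² - 6298) = 1/((-56)² - 6298) = 1/(3136 - 6298) = 1/(-3162) = -1/3162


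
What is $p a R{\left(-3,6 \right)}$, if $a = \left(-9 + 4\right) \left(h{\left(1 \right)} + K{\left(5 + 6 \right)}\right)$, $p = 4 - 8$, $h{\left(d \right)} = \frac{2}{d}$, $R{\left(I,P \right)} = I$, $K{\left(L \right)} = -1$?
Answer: $-60$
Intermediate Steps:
$p = -4$
$a = -5$ ($a = \left(-9 + 4\right) \left(\frac{2}{1} - 1\right) = - 5 \left(2 \cdot 1 - 1\right) = - 5 \left(2 - 1\right) = \left(-5\right) 1 = -5$)
$p a R{\left(-3,6 \right)} = \left(-4\right) \left(-5\right) \left(-3\right) = 20 \left(-3\right) = -60$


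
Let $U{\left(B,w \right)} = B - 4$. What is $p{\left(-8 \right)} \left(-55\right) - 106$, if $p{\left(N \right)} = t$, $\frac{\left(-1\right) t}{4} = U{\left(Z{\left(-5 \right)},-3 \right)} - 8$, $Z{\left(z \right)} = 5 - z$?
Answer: $-546$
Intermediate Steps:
$U{\left(B,w \right)} = -4 + B$ ($U{\left(B,w \right)} = B - 4 = -4 + B$)
$t = 8$ ($t = - 4 \left(\left(-4 + \left(5 - -5\right)\right) - 8\right) = - 4 \left(\left(-4 + \left(5 + 5\right)\right) - 8\right) = - 4 \left(\left(-4 + 10\right) - 8\right) = - 4 \left(6 - 8\right) = \left(-4\right) \left(-2\right) = 8$)
$p{\left(N \right)} = 8$
$p{\left(-8 \right)} \left(-55\right) - 106 = 8 \left(-55\right) - 106 = -440 - 106 = -546$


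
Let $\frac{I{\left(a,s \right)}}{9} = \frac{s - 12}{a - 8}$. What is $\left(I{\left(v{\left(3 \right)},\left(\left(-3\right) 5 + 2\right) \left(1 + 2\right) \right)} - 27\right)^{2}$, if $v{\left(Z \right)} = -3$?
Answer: $\frac{26244}{121} \approx 216.89$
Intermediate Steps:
$I{\left(a,s \right)} = \frac{9 \left(-12 + s\right)}{-8 + a}$ ($I{\left(a,s \right)} = 9 \frac{s - 12}{a - 8} = 9 \frac{-12 + s}{-8 + a} = \frac{9 \left(-12 + s\right)}{-8 + a}$)
$\left(I{\left(v{\left(3 \right)},\left(\left(-3\right) 5 + 2\right) \left(1 + 2\right) \right)} - 27\right)^{2} = \left(\frac{9 \left(-12 + \left(\left(-3\right) 5 + 2\right) \left(1 + 2\right)\right)}{-8 - 3} - 27\right)^{2} = \left(\frac{9 \left(-12 + \left(-15 + 2\right) 3\right)}{-11} - 27\right)^{2} = \left(9 \left(- \frac{1}{11}\right) \left(-12 - 39\right) - 27\right)^{2} = \left(9 \left(- \frac{1}{11}\right) \left(-51\right) - 27\right)^{2} = \left(\frac{459}{11} - 27\right)^{2} = \left(\frac{162}{11}\right)^{2} = \frac{26244}{121}$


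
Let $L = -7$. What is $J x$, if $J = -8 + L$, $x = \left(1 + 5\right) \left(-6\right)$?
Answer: $540$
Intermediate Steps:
$x = -36$ ($x = 6 \left(-6\right) = -36$)
$J = -15$ ($J = -8 - 7 = -15$)
$J x = \left(-15\right) \left(-36\right) = 540$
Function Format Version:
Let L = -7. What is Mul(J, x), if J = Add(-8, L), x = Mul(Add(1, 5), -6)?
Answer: 540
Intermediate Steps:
x = -36 (x = Mul(6, -6) = -36)
J = -15 (J = Add(-8, -7) = -15)
Mul(J, x) = Mul(-15, -36) = 540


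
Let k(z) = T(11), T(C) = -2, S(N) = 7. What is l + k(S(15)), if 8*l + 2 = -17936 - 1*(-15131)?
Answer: -2823/8 ≈ -352.88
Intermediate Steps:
l = -2807/8 (l = -¼ + (-17936 - 1*(-15131))/8 = -¼ + (-17936 + 15131)/8 = -¼ + (⅛)*(-2805) = -¼ - 2805/8 = -2807/8 ≈ -350.88)
k(z) = -2
l + k(S(15)) = -2807/8 - 2 = -2823/8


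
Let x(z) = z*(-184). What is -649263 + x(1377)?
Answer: -902631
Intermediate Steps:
x(z) = -184*z
-649263 + x(1377) = -649263 - 184*1377 = -649263 - 253368 = -902631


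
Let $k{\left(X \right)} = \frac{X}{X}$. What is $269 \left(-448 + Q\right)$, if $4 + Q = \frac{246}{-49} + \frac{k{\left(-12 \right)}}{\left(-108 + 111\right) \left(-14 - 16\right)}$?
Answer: $- \frac{542171921}{4410} \approx -1.2294 \cdot 10^{5}$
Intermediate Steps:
$k{\left(X \right)} = 1$
$Q = - \frac{39829}{4410}$ ($Q = -4 + \left(\frac{246}{-49} + 1 \frac{1}{\left(-108 + 111\right) \left(-14 - 16\right)}\right) = -4 + \left(246 \left(- \frac{1}{49}\right) + 1 \frac{1}{3 \left(-30\right)}\right) = -4 - \left(\frac{246}{49} - \frac{1}{-90}\right) = -4 + \left(- \frac{246}{49} + 1 \left(- \frac{1}{90}\right)\right) = -4 - \frac{22189}{4410} = - \frac{39829}{4410} \approx -9.0315$)
$269 \left(-448 + Q\right) = 269 \left(-448 - \frac{39829}{4410}\right) = 269 \left(- \frac{2015509}{4410}\right) = - \frac{542171921}{4410}$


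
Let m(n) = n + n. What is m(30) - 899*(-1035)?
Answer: 930525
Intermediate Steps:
m(n) = 2*n
m(30) - 899*(-1035) = 2*30 - 899*(-1035) = 60 + 930465 = 930525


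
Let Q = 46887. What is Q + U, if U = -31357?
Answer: 15530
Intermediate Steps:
Q + U = 46887 - 31357 = 15530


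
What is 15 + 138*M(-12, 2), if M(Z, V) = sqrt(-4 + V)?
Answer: 15 + 138*I*sqrt(2) ≈ 15.0 + 195.16*I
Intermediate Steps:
15 + 138*M(-12, 2) = 15 + 138*sqrt(-4 + 2) = 15 + 138*sqrt(-2) = 15 + 138*(I*sqrt(2)) = 15 + 138*I*sqrt(2)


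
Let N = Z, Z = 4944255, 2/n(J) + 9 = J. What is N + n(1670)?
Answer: 8212407557/1661 ≈ 4.9443e+6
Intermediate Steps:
n(J) = 2/(-9 + J)
N = 4944255
N + n(1670) = 4944255 + 2/(-9 + 1670) = 4944255 + 2/1661 = 8212407557/1661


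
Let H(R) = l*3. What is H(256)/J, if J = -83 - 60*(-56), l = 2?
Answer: 6/3277 ≈ 0.0018309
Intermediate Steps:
J = 3277 (J = -83 + 3360 = 3277)
H(R) = 6 (H(R) = 2*3 = 6)
H(256)/J = 6/3277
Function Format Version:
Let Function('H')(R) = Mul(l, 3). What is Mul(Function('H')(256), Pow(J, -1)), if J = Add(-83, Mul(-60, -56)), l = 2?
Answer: Rational(6, 3277) ≈ 0.0018309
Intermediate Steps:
J = 3277 (J = Add(-83, 3360) = 3277)
Function('H')(R) = 6 (Function('H')(R) = Mul(2, 3) = 6)
Mul(Function('H')(256), Pow(J, -1)) = Mul(6, Pow(3277, -1)) = Mul(6, Rational(1, 3277)) = Rational(6, 3277)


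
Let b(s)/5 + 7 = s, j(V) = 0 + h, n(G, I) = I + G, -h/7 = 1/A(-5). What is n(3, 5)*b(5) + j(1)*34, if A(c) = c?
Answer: -162/5 ≈ -32.400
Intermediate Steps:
h = 7/5 (h = -7/(-5) = -7*(-1)/5 = -7*(-⅕) = 7/5 ≈ 1.4000)
n(G, I) = G + I
j(V) = 7/5 (j(V) = 0 + 7/5 = 7/5)
b(s) = -35 + 5*s
n(3, 5)*b(5) + j(1)*34 = (3 + 5)*(-35 + 5*5) + (7/5)*34 = 8*(-35 + 25) + 238/5 = 8*(-10) + 238/5 = -80 + 238/5 = -162/5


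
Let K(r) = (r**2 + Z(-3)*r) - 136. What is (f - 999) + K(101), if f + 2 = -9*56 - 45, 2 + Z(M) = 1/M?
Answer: 24838/3 ≈ 8279.3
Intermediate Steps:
Z(M) = -2 + 1/M
f = -551 (f = -2 + (-9*56 - 45) = -2 + (-504 - 45) = -2 - 549 = -551)
K(r) = -136 + r**2 - 7*r/3 (K(r) = (r**2 + (-2 + 1/(-3))*r) - 136 = (r**2 + (-2 - 1/3)*r) - 136 = (r**2 - 7*r/3) - 136 = -136 + r**2 - 7*r/3)
(f - 999) + K(101) = (-551 - 999) + (-136 + 101**2 - 7/3*101) = -1550 + (-136 + 10201 - 707/3) = -1550 + 29488/3 = 24838/3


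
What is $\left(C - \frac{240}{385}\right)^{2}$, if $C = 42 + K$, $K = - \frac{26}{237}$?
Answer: $\frac{567129486400}{333026001} \approx 1703.0$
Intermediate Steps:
$K = - \frac{26}{237}$ ($K = \left(-26\right) \frac{1}{237} = - \frac{26}{237} \approx -0.1097$)
$C = \frac{9928}{237}$ ($C = 42 - \frac{26}{237} = \frac{9928}{237} \approx 41.89$)
$\left(C - \frac{240}{385}\right)^{2} = \left(\frac{9928}{237} - \frac{240}{385}\right)^{2} = \left(\frac{9928}{237} - \frac{48}{77}\right)^{2} = \left(\frac{753080}{18249}\right)^{2} = \frac{567129486400}{333026001}$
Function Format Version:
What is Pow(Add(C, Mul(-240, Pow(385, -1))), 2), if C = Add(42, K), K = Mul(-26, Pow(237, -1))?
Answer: Rational(567129486400, 333026001) ≈ 1703.0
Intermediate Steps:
K = Rational(-26, 237) (K = Mul(-26, Rational(1, 237)) = Rational(-26, 237) ≈ -0.10970)
C = Rational(9928, 237) (C = Add(42, Rational(-26, 237)) = Rational(9928, 237) ≈ 41.890)
Pow(Add(C, Mul(-240, Pow(385, -1))), 2) = Pow(Add(Rational(9928, 237), Mul(-240, Pow(385, -1))), 2) = Pow(Add(Rational(9928, 237), Mul(-240, Rational(1, 385))), 2) = Pow(Add(Rational(9928, 237), Rational(-48, 77)), 2) = Pow(Rational(753080, 18249), 2) = Rational(567129486400, 333026001)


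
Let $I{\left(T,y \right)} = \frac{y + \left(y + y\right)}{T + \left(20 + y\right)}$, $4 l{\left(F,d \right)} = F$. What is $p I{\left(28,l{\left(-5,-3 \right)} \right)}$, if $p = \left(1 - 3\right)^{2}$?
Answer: $- \frac{60}{187} \approx -0.32086$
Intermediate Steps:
$l{\left(F,d \right)} = \frac{F}{4}$
$I{\left(T,y \right)} = \frac{3 y}{20 + T + y}$ ($I{\left(T,y \right)} = \frac{y + 2 y}{20 + T + y} = \frac{3 y}{20 + T + y}$)
$p = 4$ ($p = \left(-2\right)^{2} = 4$)
$p I{\left(28,l{\left(-5,-3 \right)} \right)} = 4 \frac{3 \cdot \frac{1}{4} \left(-5\right)}{20 + 28 + \frac{1}{4} \left(-5\right)} = 4 \cdot 3 \left(- \frac{5}{4}\right) \frac{1}{20 + 28 - \frac{5}{4}} = 4 \cdot 3 \left(- \frac{5}{4}\right) \frac{1}{\frac{187}{4}} = 4 \cdot 3 \left(- \frac{5}{4}\right) \frac{4}{187} = 4 \left(- \frac{15}{187}\right) = - \frac{60}{187}$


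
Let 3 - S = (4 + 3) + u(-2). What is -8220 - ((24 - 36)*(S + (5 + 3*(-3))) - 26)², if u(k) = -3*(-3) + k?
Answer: -31936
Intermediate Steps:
u(k) = 9 + k
S = -11 (S = 3 - ((4 + 3) + (9 - 2)) = 3 - (7 + 7) = 3 - 1*14 = 3 - 14 = -11)
-8220 - ((24 - 36)*(S + (5 + 3*(-3))) - 26)² = -8220 - ((24 - 36)*(-11 + (5 + 3*(-3))) - 26)² = -8220 - (-12*(-11 + (5 - 9)) - 26)² = -8220 - (-12*(-11 - 4) - 26)² = -8220 - (-12*(-15) - 26)² = -8220 - (180 - 26)² = -8220 - 1*154² = -8220 - 1*23716 = -8220 - 23716 = -31936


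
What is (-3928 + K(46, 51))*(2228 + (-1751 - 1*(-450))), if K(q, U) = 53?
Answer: -3592125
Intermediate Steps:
(-3928 + K(46, 51))*(2228 + (-1751 - 1*(-450))) = (-3928 + 53)*(2228 + (-1751 - 1*(-450))) = -3875*(2228 + (-1751 + 450)) = -3875*(2228 - 1301) = -3875*927 = -3592125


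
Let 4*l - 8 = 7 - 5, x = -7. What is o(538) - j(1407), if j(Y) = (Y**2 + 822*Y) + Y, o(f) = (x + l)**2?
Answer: -12550359/4 ≈ -3.1376e+6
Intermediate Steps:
l = 5/2 (l = 2 + (7 - 5)/4 = 2 + (1/4)*2 = 2 + 1/2 = 5/2 ≈ 2.5000)
o(f) = 81/4 (o(f) = (-7 + 5/2)**2 = (-9/2)**2 = 81/4)
j(Y) = Y**2 + 823*Y
o(538) - j(1407) = 81/4 - 1407*(823 + 1407) = 81/4 - 1407*2230 = 81/4 - 1*3137610 = 81/4 - 3137610 = -12550359/4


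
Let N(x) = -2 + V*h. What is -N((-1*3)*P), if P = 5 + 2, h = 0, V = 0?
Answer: 2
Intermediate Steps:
P = 7
N(x) = -2 (N(x) = -2 + 0*0 = -2 + 0 = -2)
-N((-1*3)*P) = -1*(-2) = 2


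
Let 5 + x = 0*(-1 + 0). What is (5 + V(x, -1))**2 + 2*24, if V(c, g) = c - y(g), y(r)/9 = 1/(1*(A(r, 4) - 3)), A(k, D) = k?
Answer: 849/16 ≈ 53.063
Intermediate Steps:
x = -5 (x = -5 + 0*(-1 + 0) = -5 + 0*(-1) = -5 + 0 = -5)
y(r) = 9/(-3 + r) (y(r) = 9/((1*(r - 3))) = 9/((1*(-3 + r))) = 9/(-3 + r))
V(c, g) = c - 9/(-3 + g)
(5 + V(x, -1))**2 + 2*24 = (5 + (-9 - 5*(-3 - 1))/(-3 - 1))**2 + 2*24 = (5 + (-9 - 5*(-4))/(-4))**2 + 48 = (5 - (-9 + 20)/4)**2 + 48 = (5 - 1/4*11)**2 + 48 = (5 - 11/4)**2 + 48 = (9/4)**2 + 48 = 81/16 + 48 = 849/16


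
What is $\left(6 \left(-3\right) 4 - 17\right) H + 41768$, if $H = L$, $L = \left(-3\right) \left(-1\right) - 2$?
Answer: $41679$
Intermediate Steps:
$L = 1$ ($L = 3 - 2 = 1$)
$H = 1$
$\left(6 \left(-3\right) 4 - 17\right) H + 41768 = \left(6 \left(-3\right) 4 - 17\right) 1 + 41768 = \left(\left(-18\right) 4 - 17\right) 1 + 41768 = \left(-72 - 17\right) 1 + 41768 = \left(-89\right) 1 + 41768 = -89 + 41768 = 41679$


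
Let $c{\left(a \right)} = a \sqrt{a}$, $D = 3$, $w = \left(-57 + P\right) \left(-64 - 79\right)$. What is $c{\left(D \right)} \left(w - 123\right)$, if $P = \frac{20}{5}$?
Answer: $22368 \sqrt{3} \approx 38743.0$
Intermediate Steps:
$P = 4$ ($P = 20 \cdot \frac{1}{5} = 4$)
$w = 7579$ ($w = \left(-57 + 4\right) \left(-64 - 79\right) = \left(-53\right) \left(-143\right) = 7579$)
$c{\left(a \right)} = a^{\frac{3}{2}}$
$c{\left(D \right)} \left(w - 123\right) = 3^{\frac{3}{2}} \left(7579 - 123\right) = 3 \sqrt{3} \cdot 7456 = 22368 \sqrt{3}$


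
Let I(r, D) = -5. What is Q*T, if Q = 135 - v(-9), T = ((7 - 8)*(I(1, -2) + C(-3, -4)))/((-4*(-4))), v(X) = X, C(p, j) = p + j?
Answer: 108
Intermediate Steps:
C(p, j) = j + p
T = 3/4 (T = ((7 - 8)*(-5 + (-4 - 3)))/((-4*(-4))) = -(-5 - 7)/16 = -1*(-12)*(1/16) = 12*(1/16) = 3/4 ≈ 0.75000)
Q = 144 (Q = 135 - 1*(-9) = 135 + 9 = 144)
Q*T = 144*(3/4) = 108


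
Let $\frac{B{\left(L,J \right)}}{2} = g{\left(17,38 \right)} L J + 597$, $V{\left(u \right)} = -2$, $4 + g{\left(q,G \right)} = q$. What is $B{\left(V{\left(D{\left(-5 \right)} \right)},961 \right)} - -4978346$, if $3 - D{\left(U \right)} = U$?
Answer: $4929568$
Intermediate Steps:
$D{\left(U \right)} = 3 - U$
$g{\left(q,G \right)} = -4 + q$
$B{\left(L,J \right)} = 1194 + 26 J L$ ($B{\left(L,J \right)} = 2 \left(\left(-4 + 17\right) L J + 597\right) = 2 \left(13 L J + 597\right) = 2 \left(13 J L + 597\right) = 2 \left(597 + 13 J L\right) = 1194 + 26 J L$)
$B{\left(V{\left(D{\left(-5 \right)} \right)},961 \right)} - -4978346 = \left(1194 + 26 \cdot 961 \left(-2\right)\right) - -4978346 = \left(1194 - 49972\right) + 4978346 = -48778 + 4978346 = 4929568$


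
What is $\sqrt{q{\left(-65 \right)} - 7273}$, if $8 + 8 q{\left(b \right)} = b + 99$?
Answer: $\frac{9 i \sqrt{359}}{2} \approx 85.263 i$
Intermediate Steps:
$q{\left(b \right)} = \frac{91}{8} + \frac{b}{8}$ ($q{\left(b \right)} = -1 + \frac{b + 99}{8} = -1 + \frac{99 + b}{8} = -1 + \left(\frac{99}{8} + \frac{b}{8}\right) = \frac{91}{8} + \frac{b}{8}$)
$\sqrt{q{\left(-65 \right)} - 7273} = \sqrt{\left(\frac{91}{8} + \frac{1}{8} \left(-65\right)\right) - 7273} = \sqrt{\left(\frac{91}{8} - \frac{65}{8}\right) - 7273} = \sqrt{\frac{13}{4} - 7273} = \sqrt{- \frac{29079}{4}} = \frac{9 i \sqrt{359}}{2}$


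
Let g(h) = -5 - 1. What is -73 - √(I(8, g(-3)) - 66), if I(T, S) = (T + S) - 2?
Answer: -73 - I*√66 ≈ -73.0 - 8.124*I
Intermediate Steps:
g(h) = -6
I(T, S) = -2 + S + T (I(T, S) = (S + T) - 2 = -2 + S + T)
-73 - √(I(8, g(-3)) - 66) = -73 - √((-2 - 6 + 8) - 66) = -73 - √(0 - 66) = -73 - √(-66) = -73 - I*√66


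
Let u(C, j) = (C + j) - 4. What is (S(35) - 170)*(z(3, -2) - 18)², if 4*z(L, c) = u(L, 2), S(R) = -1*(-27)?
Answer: -720863/16 ≈ -45054.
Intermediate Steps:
S(R) = 27
u(C, j) = -4 + C + j
z(L, c) = -½ + L/4 (z(L, c) = (-4 + L + 2)/4 = (-2 + L)/4 = -½ + L/4)
(S(35) - 170)*(z(3, -2) - 18)² = (27 - 170)*((-½ + (¼)*3) - 18)² = -143*((-½ + ¾) - 18)² = -143*(¼ - 18)² = -143*(-71/4)² = -143*5041/16 = -720863/16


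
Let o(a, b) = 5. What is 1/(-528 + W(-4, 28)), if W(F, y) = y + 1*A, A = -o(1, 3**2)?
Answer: -1/505 ≈ -0.0019802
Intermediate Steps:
A = -5 (A = -1*5 = -5)
W(F, y) = -5 + y (W(F, y) = y + 1*(-5) = y - 5 = -5 + y)
1/(-528 + W(-4, 28)) = 1/(-528 + (-5 + 28)) = 1/(-528 + 23) = 1/(-505) = -1/505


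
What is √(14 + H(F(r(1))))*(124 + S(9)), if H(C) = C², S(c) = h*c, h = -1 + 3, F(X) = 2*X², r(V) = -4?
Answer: 142*√1038 ≈ 4575.0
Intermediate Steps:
h = 2
S(c) = 2*c
√(14 + H(F(r(1))))*(124 + S(9)) = √(14 + (2*(-4)²)²)*(124 + 2*9) = √(14 + (2*16)²)*(124 + 18) = √(14 + 32²)*142 = √(14 + 1024)*142 = √1038*142 = 142*√1038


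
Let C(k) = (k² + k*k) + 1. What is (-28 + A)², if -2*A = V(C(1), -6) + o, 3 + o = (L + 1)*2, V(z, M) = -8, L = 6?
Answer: 3481/4 ≈ 870.25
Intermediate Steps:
C(k) = 1 + 2*k² (C(k) = (k² + k²) + 1 = 2*k² + 1 = 1 + 2*k²)
o = 11 (o = -3 + (6 + 1)*2 = -3 + 7*2 = -3 + 14 = 11)
A = -3/2 (A = -(-8 + 11)/2 = -½*3 = -3/2 ≈ -1.5000)
(-28 + A)² = (-28 - 3/2)² = (-59/2)² = 3481/4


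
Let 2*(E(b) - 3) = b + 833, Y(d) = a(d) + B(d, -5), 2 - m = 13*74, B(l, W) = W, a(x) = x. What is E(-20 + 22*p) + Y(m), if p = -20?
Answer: -1551/2 ≈ -775.50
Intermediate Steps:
m = -960 (m = 2 - 13*74 = 2 - 1*962 = 2 - 962 = -960)
Y(d) = -5 + d (Y(d) = d - 5 = -5 + d)
E(b) = 839/2 + b/2 (E(b) = 3 + (b + 833)/2 = 3 + (833 + b)/2 = 3 + (833/2 + b/2) = 839/2 + b/2)
E(-20 + 22*p) + Y(m) = (839/2 + (-20 + 22*(-20))/2) + (-5 - 960) = (839/2 + (-20 - 440)/2) - 965 = (839/2 + (½)*(-460)) - 965 = (839/2 - 230) - 965 = 379/2 - 965 = -1551/2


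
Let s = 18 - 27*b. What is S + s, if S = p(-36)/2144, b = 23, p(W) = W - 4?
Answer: -161609/268 ≈ -603.02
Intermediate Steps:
p(W) = -4 + W
S = -5/268 (S = (-4 - 36)/2144 = -40*1/2144 = -5/268 ≈ -0.018657)
s = -603 (s = 18 - 27*23 = 18 - 621 = -603)
S + s = -5/268 - 603 = -161609/268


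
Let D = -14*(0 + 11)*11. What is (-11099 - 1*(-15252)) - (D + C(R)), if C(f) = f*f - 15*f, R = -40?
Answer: 3647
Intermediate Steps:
C(f) = f² - 15*f
D = -1694 (D = -14*11*11 = -154*11 = -1694)
(-11099 - 1*(-15252)) - (D + C(R)) = (-11099 - 1*(-15252)) - (-1694 - 40*(-15 - 40)) = (-11099 + 15252) - (-1694 - 40*(-55)) = 4153 - (-1694 + 2200) = 4153 - 1*506 = 4153 - 506 = 3647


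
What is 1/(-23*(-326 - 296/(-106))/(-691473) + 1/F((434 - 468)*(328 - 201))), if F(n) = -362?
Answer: -4422200326/59757483 ≈ -74.002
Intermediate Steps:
1/(-23*(-326 - 296/(-106))/(-691473) + 1/F((434 - 468)*(328 - 201))) = 1/(-23*(-326 - 296/(-106))/(-691473) + 1/(-362)) = 1/(-23*(-326 - 296*(-1/106))*(-1/691473) - 1/362) = 1/(-23*(-326 + 148/53)*(-1/691473) - 1/362) = 1/(-23*(-17130/53)*(-1/691473) - 1/362) = 1/((393990/53)*(-1/691473) - 1/362) = 1/(-131330/12216023 - 1/362) = 1/(-59757483/4422200326) = -4422200326/59757483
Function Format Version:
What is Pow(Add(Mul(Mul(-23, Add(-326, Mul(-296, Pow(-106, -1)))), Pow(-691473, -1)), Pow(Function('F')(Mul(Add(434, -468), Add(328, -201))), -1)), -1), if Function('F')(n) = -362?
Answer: Rational(-4422200326, 59757483) ≈ -74.002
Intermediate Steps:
Pow(Add(Mul(Mul(-23, Add(-326, Mul(-296, Pow(-106, -1)))), Pow(-691473, -1)), Pow(Function('F')(Mul(Add(434, -468), Add(328, -201))), -1)), -1) = Pow(Add(Mul(Mul(-23, Add(-326, Mul(-296, Pow(-106, -1)))), Pow(-691473, -1)), Pow(-362, -1)), -1) = Pow(Add(Mul(Mul(-23, Add(-326, Mul(-296, Rational(-1, 106)))), Rational(-1, 691473)), Rational(-1, 362)), -1) = Pow(Add(Mul(Mul(-23, Add(-326, Rational(148, 53))), Rational(-1, 691473)), Rational(-1, 362)), -1) = Pow(Add(Mul(Mul(-23, Rational(-17130, 53)), Rational(-1, 691473)), Rational(-1, 362)), -1) = Pow(Add(Mul(Rational(393990, 53), Rational(-1, 691473)), Rational(-1, 362)), -1) = Pow(Add(Rational(-131330, 12216023), Rational(-1, 362)), -1) = Pow(Rational(-59757483, 4422200326), -1) = Rational(-4422200326, 59757483)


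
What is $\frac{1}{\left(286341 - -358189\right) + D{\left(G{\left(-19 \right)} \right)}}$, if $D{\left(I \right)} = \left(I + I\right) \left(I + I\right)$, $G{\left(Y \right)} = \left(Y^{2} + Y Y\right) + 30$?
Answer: $\frac{1}{2906546} \approx 3.4405 \cdot 10^{-7}$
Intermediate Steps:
$G{\left(Y \right)} = 30 + 2 Y^{2}$ ($G{\left(Y \right)} = \left(Y^{2} + Y^{2}\right) + 30 = 2 Y^{2} + 30 = 30 + 2 Y^{2}$)
$D{\left(I \right)} = 4 I^{2}$ ($D{\left(I \right)} = 2 I 2 I = 4 I^{2}$)
$\frac{1}{\left(286341 - -358189\right) + D{\left(G{\left(-19 \right)} \right)}} = \frac{1}{\left(286341 - -358189\right) + 4 \left(30 + 2 \left(-19\right)^{2}\right)^{2}} = \frac{1}{\left(286341 + 358189\right) + 4 \left(30 + 2 \cdot 361\right)^{2}} = \frac{1}{644530 + 4 \left(30 + 722\right)^{2}} = \frac{1}{644530 + 4 \cdot 752^{2}} = \frac{1}{644530 + 4 \cdot 565504} = \frac{1}{644530 + 2262016} = \frac{1}{2906546}$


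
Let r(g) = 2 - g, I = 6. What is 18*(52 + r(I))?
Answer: 864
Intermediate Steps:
18*(52 + r(I)) = 18*(52 + (2 - 1*6)) = 18*(52 + (2 - 6)) = 18*(52 - 4) = 18*48 = 864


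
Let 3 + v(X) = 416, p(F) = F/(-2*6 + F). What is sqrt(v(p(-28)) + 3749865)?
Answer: sqrt(3750278) ≈ 1936.6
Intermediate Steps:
p(F) = F/(-12 + F)
v(X) = 413 (v(X) = -3 + 416 = 413)
sqrt(v(p(-28)) + 3749865) = sqrt(413 + 3749865) = sqrt(3750278)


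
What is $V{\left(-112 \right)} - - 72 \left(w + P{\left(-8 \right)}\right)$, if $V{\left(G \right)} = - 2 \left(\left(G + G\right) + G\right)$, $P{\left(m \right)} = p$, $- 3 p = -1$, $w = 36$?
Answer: $3288$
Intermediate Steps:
$p = \frac{1}{3}$ ($p = \left(- \frac{1}{3}\right) \left(-1\right) = \frac{1}{3} \approx 0.33333$)
$P{\left(m \right)} = \frac{1}{3}$
$V{\left(G \right)} = - 6 G$ ($V{\left(G \right)} = - 2 \left(2 G + G\right) = - 2 \cdot 3 G = - 6 G$)
$V{\left(-112 \right)} - - 72 \left(w + P{\left(-8 \right)}\right) = \left(-6\right) \left(-112\right) - - 72 \left(36 + \frac{1}{3}\right) = 672 - \left(-72\right) \frac{109}{3} = 672 - -2616 = 672 + 2616 = 3288$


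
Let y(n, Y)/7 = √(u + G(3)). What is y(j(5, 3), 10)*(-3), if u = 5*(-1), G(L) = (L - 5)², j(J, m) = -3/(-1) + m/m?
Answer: -21*I ≈ -21.0*I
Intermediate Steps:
j(J, m) = 4 (j(J, m) = -3*(-1) + 1 = 3 + 1 = 4)
G(L) = (-5 + L)²
u = -5
y(n, Y) = 7*I (y(n, Y) = 7*√(-5 + (-5 + 3)²) = 7*√(-5 + (-2)²) = 7*√(-5 + 4) = 7*√(-1) = 7*I)
y(j(5, 3), 10)*(-3) = (7*I)*(-3) = -21*I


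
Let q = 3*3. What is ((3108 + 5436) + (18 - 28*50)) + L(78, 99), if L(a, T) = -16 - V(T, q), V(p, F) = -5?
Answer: 7151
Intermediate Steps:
q = 9
L(a, T) = -11 (L(a, T) = -16 - 1*(-5) = -16 + 5 = -11)
((3108 + 5436) + (18 - 28*50)) + L(78, 99) = ((3108 + 5436) + (18 - 28*50)) - 11 = (8544 + (18 - 1400)) - 11 = (8544 - 1382) - 11 = 7162 - 11 = 7151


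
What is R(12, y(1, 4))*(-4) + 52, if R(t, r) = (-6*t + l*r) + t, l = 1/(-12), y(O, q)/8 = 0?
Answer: 292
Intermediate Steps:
y(O, q) = 0 (y(O, q) = 8*0 = 0)
l = -1/12 ≈ -0.083333
R(t, r) = -5*t - r/12 (R(t, r) = (-6*t - r/12) + t = -5*t - r/12)
R(12, y(1, 4))*(-4) + 52 = (-5*12 - 1/12*0)*(-4) + 52 = (-60 + 0)*(-4) + 52 = -60*(-4) + 52 = 240 + 52 = 292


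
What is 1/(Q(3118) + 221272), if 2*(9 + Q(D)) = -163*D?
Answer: -1/32854 ≈ -3.0438e-5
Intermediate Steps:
Q(D) = -9 - 163*D/2 (Q(D) = -9 + (-163*D)/2 = -9 - 163*D/2)
1/(Q(3118) + 221272) = 1/((-9 - 163/2*3118) + 221272) = 1/((-9 - 254117) + 221272) = 1/(-254126 + 221272) = 1/(-32854) = -1/32854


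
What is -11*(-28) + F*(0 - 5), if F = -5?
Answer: 333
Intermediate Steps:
-11*(-28) + F*(0 - 5) = -11*(-28) - 5*(0 - 5) = 308 - 5*(-5) = 308 + 25 = 333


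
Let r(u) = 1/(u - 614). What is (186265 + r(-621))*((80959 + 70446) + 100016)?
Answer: 57836201466354/1235 ≈ 4.6831e+10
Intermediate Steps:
r(u) = 1/(-614 + u)
(186265 + r(-621))*((80959 + 70446) + 100016) = (186265 + 1/(-614 - 621))*((80959 + 70446) + 100016) = (186265 + 1/(-1235))*(151405 + 100016) = (186265 - 1/1235)*251421 = (230037274/1235)*251421 = 57836201466354/1235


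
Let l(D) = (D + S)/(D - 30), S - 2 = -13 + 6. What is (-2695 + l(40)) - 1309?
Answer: -8001/2 ≈ -4000.5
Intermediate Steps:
S = -5 (S = 2 + (-13 + 6) = 2 - 7 = -5)
l(D) = (-5 + D)/(-30 + D) (l(D) = (D - 5)/(D - 30) = (-5 + D)/(-30 + D))
(-2695 + l(40)) - 1309 = (-2695 + (-5 + 40)/(-30 + 40)) - 1309 = (-2695 + 35/10) - 1309 = (-2695 + (⅒)*35) - 1309 = (-2695 + 7/2) - 1309 = -5383/2 - 1309 = -8001/2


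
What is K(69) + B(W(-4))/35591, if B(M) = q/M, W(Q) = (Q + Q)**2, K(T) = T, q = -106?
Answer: 78584875/1138912 ≈ 69.000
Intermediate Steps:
W(Q) = 4*Q**2 (W(Q) = (2*Q)**2 = 4*Q**2)
B(M) = -106/M
K(69) + B(W(-4))/35591 = 69 - 106/(4*(-4)**2)/35591 = 69 - 106/(4*16)*(1/35591) = 69 - 106/64*(1/35591) = 69 - 106*1/64*(1/35591) = 69 - 53/32*1/35591 = 69 - 53/1138912 = 78584875/1138912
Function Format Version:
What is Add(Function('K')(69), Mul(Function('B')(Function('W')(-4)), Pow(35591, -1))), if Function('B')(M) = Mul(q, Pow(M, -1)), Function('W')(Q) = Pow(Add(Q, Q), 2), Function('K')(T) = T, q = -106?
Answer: Rational(78584875, 1138912) ≈ 69.000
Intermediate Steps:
Function('W')(Q) = Mul(4, Pow(Q, 2)) (Function('W')(Q) = Pow(Mul(2, Q), 2) = Mul(4, Pow(Q, 2)))
Function('B')(M) = Mul(-106, Pow(M, -1))
Add(Function('K')(69), Mul(Function('B')(Function('W')(-4)), Pow(35591, -1))) = Add(69, Mul(Mul(-106, Pow(Mul(4, Pow(-4, 2)), -1)), Pow(35591, -1))) = Add(69, Mul(Mul(-106, Pow(Mul(4, 16), -1)), Rational(1, 35591))) = Add(69, Mul(Mul(-106, Pow(64, -1)), Rational(1, 35591))) = Add(69, Mul(Mul(-106, Rational(1, 64)), Rational(1, 35591))) = Add(69, Mul(Rational(-53, 32), Rational(1, 35591))) = Add(69, Rational(-53, 1138912)) = Rational(78584875, 1138912)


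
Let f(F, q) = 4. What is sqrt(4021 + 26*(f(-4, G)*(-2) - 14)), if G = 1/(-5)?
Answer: sqrt(3449) ≈ 58.728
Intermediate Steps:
G = -1/5 ≈ -0.20000
sqrt(4021 + 26*(f(-4, G)*(-2) - 14)) = sqrt(4021 + 26*(4*(-2) - 14)) = sqrt(4021 + 26*(-8 - 14)) = sqrt(4021 + 26*(-22)) = sqrt(4021 - 572) = sqrt(3449)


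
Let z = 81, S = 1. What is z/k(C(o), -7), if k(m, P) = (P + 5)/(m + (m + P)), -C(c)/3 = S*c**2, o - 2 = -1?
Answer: 1053/2 ≈ 526.50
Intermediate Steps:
o = 1 (o = 2 - 1 = 1)
C(c) = -3*c**2
k(m, P) = (5 + P)/(P + 2*m) (k(m, P) = (5 + P)/(m + (P + m)) = (5 + P)/(P + 2*m))
z/k(C(o), -7) = 81/((5 - 7)/(-7 + 2*(-3*1**2))) = 81/(-2/(-7 + 2*(-3*1))) = 81/(-2/(-7 + 2*(-3))) = 81/(-2/(-7 - 6)) = 81/(-2/(-13)) = 81/(-1/13*(-2)) = 81/(2/13) = (13/2)*81 = 1053/2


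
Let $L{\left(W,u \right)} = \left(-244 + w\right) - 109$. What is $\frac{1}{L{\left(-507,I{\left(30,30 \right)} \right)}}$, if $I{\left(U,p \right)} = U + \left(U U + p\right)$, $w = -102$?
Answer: $- \frac{1}{455} \approx -0.0021978$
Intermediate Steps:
$I{\left(U,p \right)} = U + p + U^{2}$ ($I{\left(U,p \right)} = U + \left(U^{2} + p\right) = U + \left(p + U^{2}\right) = U + p + U^{2}$)
$L{\left(W,u \right)} = -455$ ($L{\left(W,u \right)} = \left(-244 - 102\right) - 109 = -346 - 109 = -455$)
$\frac{1}{L{\left(-507,I{\left(30,30 \right)} \right)}} = \frac{1}{-455} = - \frac{1}{455}$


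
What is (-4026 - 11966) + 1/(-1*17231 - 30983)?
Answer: -771038289/48214 ≈ -15992.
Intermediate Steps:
(-4026 - 11966) + 1/(-1*17231 - 30983) = -15992 + 1/(-17231 - 30983) = -15992 + 1/(-48214) = -15992 - 1/48214 = -771038289/48214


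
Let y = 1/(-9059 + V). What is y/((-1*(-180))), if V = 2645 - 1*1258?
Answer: -1/1380960 ≈ -7.2413e-7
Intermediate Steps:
V = 1387 (V = 2645 - 1258 = 1387)
y = -1/7672 (y = 1/(-9059 + 1387) = 1/(-7672) = -1/7672 ≈ -0.00013034)
y/((-1*(-180))) = -1/(7672*((-1*(-180)))) = -1/7672/180 = -1/7672*1/180 = -1/1380960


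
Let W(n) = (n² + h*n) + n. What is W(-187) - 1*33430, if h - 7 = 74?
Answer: -13795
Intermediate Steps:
h = 81 (h = 7 + 74 = 81)
W(n) = n² + 82*n (W(n) = (n² + 81*n) + n = n² + 82*n)
W(-187) - 1*33430 = -187*(82 - 187) - 1*33430 = -187*(-105) - 33430 = 19635 - 33430 = -13795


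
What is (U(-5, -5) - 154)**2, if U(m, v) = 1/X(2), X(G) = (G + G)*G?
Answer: 1515361/64 ≈ 23678.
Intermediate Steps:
X(G) = 2*G**2 (X(G) = (2*G)*G = 2*G**2)
U(m, v) = 1/8 (U(m, v) = 1/(2*2**2) = 1/(2*4) = 1/8)
(U(-5, -5) - 154)**2 = (1/8 - 154)**2 = (-1231/8)**2 = 1515361/64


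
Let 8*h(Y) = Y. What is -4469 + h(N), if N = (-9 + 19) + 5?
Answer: -35737/8 ≈ -4467.1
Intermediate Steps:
N = 15 (N = 10 + 5 = 15)
h(Y) = Y/8
-4469 + h(N) = -4469 + (⅛)*15 = -4469 + 15/8 = -35737/8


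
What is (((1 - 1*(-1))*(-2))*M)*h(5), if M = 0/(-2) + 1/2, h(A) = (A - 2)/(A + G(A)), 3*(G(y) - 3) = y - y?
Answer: -¾ ≈ -0.75000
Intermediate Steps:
G(y) = 3 (G(y) = 3 + (y - y)/3 = 3 + (⅓)*0 = 3 + 0 = 3)
h(A) = (-2 + A)/(3 + A) (h(A) = (A - 2)/(A + 3) = (-2 + A)/(3 + A))
M = ½ (M = 0*(-½) + 1*(½) = 0 + ½ = ½ ≈ 0.50000)
(((1 - 1*(-1))*(-2))*M)*h(5) = (((1 - 1*(-1))*(-2))*(½))*((-2 + 5)/(3 + 5)) = (((1 + 1)*(-2))*(½))*(3/8) = ((2*(-2))*(½))*((⅛)*3) = -4*½*(3/8) = -2*3/8 = -¾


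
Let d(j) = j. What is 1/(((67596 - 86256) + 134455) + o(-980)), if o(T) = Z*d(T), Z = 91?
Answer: 1/26615 ≈ 3.7573e-5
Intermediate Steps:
o(T) = 91*T
1/(((67596 - 86256) + 134455) + o(-980)) = 1/(((67596 - 86256) + 134455) + 91*(-980)) = 1/((-18660 + 134455) - 89180) = 1/(115795 - 89180) = 1/26615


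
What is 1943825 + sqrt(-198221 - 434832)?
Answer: 1943825 + I*sqrt(633053) ≈ 1.9438e+6 + 795.65*I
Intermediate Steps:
1943825 + sqrt(-198221 - 434832) = 1943825 + sqrt(-633053) = 1943825 + I*sqrt(633053)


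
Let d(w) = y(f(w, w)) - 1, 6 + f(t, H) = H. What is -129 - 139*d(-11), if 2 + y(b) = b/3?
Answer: 3227/3 ≈ 1075.7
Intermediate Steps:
f(t, H) = -6 + H
y(b) = -2 + b/3
d(w) = -5 + w/3 (d(w) = (-2 + (-6 + w)/3) - 1 = (-2 + (-2 + w/3)) - 1 = (-4 + w/3) - 1 = -5 + w/3)
-129 - 139*d(-11) = -129 - 139*(-5 + (⅓)*(-11)) = -129 - 139*(-5 - 11/3) = -129 - 139*(-26/3) = -129 + 3614/3 = 3227/3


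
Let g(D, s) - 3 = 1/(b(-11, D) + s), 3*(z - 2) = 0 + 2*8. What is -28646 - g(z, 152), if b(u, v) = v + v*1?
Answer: -14324503/500 ≈ -28649.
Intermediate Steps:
b(u, v) = 2*v (b(u, v) = v + v = 2*v)
z = 22/3 (z = 2 + (0 + 2*8)/3 = 2 + (0 + 16)/3 = 2 + (⅓)*16 = 2 + 16/3 = 22/3 ≈ 7.3333)
g(D, s) = 3 + 1/(s + 2*D) (g(D, s) = 3 + 1/(2*D + s) = 3 + 1/(s + 2*D))
-28646 - g(z, 152) = -28646 - (1 + 3*152 + 6*(22/3))/(152 + 2*(22/3)) = -28646 - (1 + 456 + 44)/(152 + 44/3) = -28646 - 501/500/3 = -28646 - 3*501/500 = -28646 - 1*1503/500 = -28646 - 1503/500 = -14324503/500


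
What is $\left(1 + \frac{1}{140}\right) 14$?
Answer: $\frac{141}{10} \approx 14.1$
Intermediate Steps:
$\left(1 + \frac{1}{140}\right) 14 = \frac{141}{140} \cdot 14 = \frac{141}{10}$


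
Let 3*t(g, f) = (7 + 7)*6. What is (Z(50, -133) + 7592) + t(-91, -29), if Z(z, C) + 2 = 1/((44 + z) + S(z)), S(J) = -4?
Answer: 685621/90 ≈ 7618.0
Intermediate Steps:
t(g, f) = 28 (t(g, f) = ((7 + 7)*6)/3 = (14*6)/3 = (⅓)*84 = 28)
Z(z, C) = -2 + 1/(40 + z) (Z(z, C) = -2 + 1/((44 + z) - 4) = -2 + 1/(40 + z))
(Z(50, -133) + 7592) + t(-91, -29) = ((-79 - 2*50)/(40 + 50) + 7592) + 28 = ((-79 - 100)/90 + 7592) + 28 = ((1/90)*(-179) + 7592) + 28 = (-179/90 + 7592) + 28 = 683101/90 + 28 = 685621/90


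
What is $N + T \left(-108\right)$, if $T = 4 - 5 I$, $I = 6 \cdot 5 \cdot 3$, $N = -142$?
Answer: $48026$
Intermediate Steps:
$I = 90$ ($I = 30 \cdot 3 = 90$)
$T = -446$ ($T = 4 - 450 = -446$)
$N + T \left(-108\right) = -142 - -48168 = -142 + 48168 = 48026$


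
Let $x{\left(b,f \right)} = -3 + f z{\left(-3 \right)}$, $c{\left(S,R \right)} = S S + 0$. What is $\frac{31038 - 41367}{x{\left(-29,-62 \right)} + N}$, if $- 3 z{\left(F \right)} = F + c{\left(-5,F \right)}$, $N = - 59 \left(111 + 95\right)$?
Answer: $\frac{30987}{35107} \approx 0.88264$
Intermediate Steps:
$N = -12154$ ($N = \left(-59\right) 206 = -12154$)
$c{\left(S,R \right)} = S^{2}$ ($c{\left(S,R \right)} = S^{2} + 0 = S^{2}$)
$z{\left(F \right)} = - \frac{25}{3} - \frac{F}{3}$ ($z{\left(F \right)} = - \frac{F + \left(-5\right)^{2}}{3} = - \frac{F + 25}{3} = - \frac{25 + F}{3} = - \frac{25}{3} - \frac{F}{3}$)
$x{\left(b,f \right)} = -3 - \frac{22 f}{3}$ ($x{\left(b,f \right)} = -3 + f \left(- \frac{25}{3} - -1\right) = -3 + f \left(- \frac{25}{3} + 1\right) = -3 + f \left(- \frac{22}{3}\right) = -3 - \frac{22 f}{3}$)
$\frac{31038 - 41367}{x{\left(-29,-62 \right)} + N} = \frac{31038 - 41367}{\left(-3 - - \frac{1364}{3}\right) - 12154} = - \frac{10329}{\left(-3 + \frac{1364}{3}\right) - 12154} = - \frac{10329}{\frac{1355}{3} - 12154} = - \frac{10329}{- \frac{35107}{3}} = \left(-10329\right) \left(- \frac{3}{35107}\right) = \frac{30987}{35107}$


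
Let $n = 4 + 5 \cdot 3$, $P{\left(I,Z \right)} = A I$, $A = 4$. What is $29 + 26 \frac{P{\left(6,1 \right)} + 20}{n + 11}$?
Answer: $\frac{1007}{15} \approx 67.133$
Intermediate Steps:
$P{\left(I,Z \right)} = 4 I$
$n = 19$ ($n = 4 + 15 = 19$)
$29 + 26 \frac{P{\left(6,1 \right)} + 20}{n + 11} = 29 + 26 \frac{4 \cdot 6 + 20}{19 + 11} = 29 + 26 \frac{24 + 20}{30} = 29 + 26 \cdot 44 \cdot \frac{1}{30} = 29 + 26 \cdot \frac{22}{15} = 29 + \frac{572}{15} = \frac{1007}{15}$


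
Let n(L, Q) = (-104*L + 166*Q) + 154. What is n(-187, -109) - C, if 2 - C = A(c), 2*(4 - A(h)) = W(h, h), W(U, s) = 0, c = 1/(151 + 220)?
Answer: 1510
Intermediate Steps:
c = 1/371 ≈ 0.0026954
n(L, Q) = 154 - 104*L + 166*Q
A(h) = 4 (A(h) = 4 - ½*0 = 4 + 0 = 4)
C = -2 (C = 2 - 1*4 = 2 - 4 = -2)
n(-187, -109) - C = (154 - 104*(-187) + 166*(-109)) - 1*(-2) = (154 + 19448 - 18094) + 2 = 1508 + 2 = 1510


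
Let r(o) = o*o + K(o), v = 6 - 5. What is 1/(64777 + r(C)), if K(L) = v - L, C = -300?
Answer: 1/155078 ≈ 6.4484e-6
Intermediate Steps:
v = 1
K(L) = 1 - L
r(o) = 1 + o² - o (r(o) = o*o + (1 - o) = o² + (1 - o) = 1 + o² - o)
1/(64777 + r(C)) = 1/(64777 + (1 + (-300)² - 1*(-300))) = 1/(64777 + (1 + 90000 + 300)) = 1/(64777 + 90301) = 1/155078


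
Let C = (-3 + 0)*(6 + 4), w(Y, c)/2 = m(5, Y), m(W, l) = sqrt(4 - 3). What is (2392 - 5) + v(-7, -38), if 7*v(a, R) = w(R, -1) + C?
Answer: 2383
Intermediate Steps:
m(W, l) = 1 (m(W, l) = sqrt(1) = 1)
w(Y, c) = 2 (w(Y, c) = 2*1 = 2)
C = -30 (C = -3*10 = -30)
v(a, R) = -4 (v(a, R) = (2 - 30)/7 = (1/7)*(-28) = -4)
(2392 - 5) + v(-7, -38) = (2392 - 5) - 4 = 2387 - 4 = 2383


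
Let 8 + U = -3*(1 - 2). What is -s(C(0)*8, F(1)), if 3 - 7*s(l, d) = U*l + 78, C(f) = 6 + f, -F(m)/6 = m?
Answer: -165/7 ≈ -23.571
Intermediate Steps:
F(m) = -6*m
U = -5 (U = -8 - 3*(1 - 2) = -8 - 3*(-1) = -8 + 3 = -5)
s(l, d) = -75/7 + 5*l/7 (s(l, d) = 3/7 - (-5*l + 78)/7 = 3/7 - (78 - 5*l)/7 = 3/7 + (-78/7 + 5*l/7) = -75/7 + 5*l/7)
-s(C(0)*8, F(1)) = -(-75/7 + 5*((6 + 0)*8)/7) = -(-75/7 + 5*(6*8)/7) = -(-75/7 + (5/7)*48) = -(-75/7 + 240/7) = -1*165/7 = -165/7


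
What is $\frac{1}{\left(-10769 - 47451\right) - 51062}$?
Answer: $- \frac{1}{109282} \approx -9.1506 \cdot 10^{-6}$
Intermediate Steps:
$\frac{1}{\left(-10769 - 47451\right) - 51062} = \frac{1}{-58220 - 51062} = \frac{1}{-109282} = - \frac{1}{109282}$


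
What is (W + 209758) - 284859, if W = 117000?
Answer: 41899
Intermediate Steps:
(W + 209758) - 284859 = (117000 + 209758) - 284859 = 326758 - 284859 = 41899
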